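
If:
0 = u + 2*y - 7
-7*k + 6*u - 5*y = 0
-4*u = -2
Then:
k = -53/28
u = 1/2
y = 13/4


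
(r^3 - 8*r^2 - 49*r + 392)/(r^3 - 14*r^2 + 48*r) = (r^2 - 49)/(r*(r - 6))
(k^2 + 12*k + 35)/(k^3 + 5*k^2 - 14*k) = (k + 5)/(k*(k - 2))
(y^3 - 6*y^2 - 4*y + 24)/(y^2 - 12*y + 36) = (y^2 - 4)/(y - 6)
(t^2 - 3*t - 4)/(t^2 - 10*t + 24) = (t + 1)/(t - 6)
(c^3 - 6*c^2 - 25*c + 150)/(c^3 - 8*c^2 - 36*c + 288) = (c^2 - 25)/(c^2 - 2*c - 48)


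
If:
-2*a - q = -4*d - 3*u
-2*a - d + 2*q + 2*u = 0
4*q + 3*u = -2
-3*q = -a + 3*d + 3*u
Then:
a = -72/71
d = 32/71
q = 26/71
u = -82/71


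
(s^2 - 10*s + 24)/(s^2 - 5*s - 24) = (-s^2 + 10*s - 24)/(-s^2 + 5*s + 24)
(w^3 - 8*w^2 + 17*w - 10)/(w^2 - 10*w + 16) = (w^2 - 6*w + 5)/(w - 8)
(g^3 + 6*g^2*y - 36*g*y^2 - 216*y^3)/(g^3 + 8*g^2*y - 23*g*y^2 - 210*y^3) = (-g^2 + 36*y^2)/(-g^2 - 2*g*y + 35*y^2)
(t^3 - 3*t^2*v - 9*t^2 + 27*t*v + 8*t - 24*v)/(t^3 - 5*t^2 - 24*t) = (t^2 - 3*t*v - t + 3*v)/(t*(t + 3))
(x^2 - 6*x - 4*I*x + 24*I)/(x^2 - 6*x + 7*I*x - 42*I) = (x - 4*I)/(x + 7*I)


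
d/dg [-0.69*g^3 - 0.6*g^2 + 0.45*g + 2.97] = -2.07*g^2 - 1.2*g + 0.45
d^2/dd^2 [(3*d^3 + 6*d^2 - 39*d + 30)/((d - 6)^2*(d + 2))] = 18*(4*d^4 + 23*d^3 + 114*d^2 - 76*d + 280)/(d^7 - 18*d^6 + 84*d^5 + 152*d^4 - 1488*d^3 - 864*d^2 + 8640*d + 10368)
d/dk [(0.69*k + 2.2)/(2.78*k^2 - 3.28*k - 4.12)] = (-1.9182*k^2 - 12.232*k + 4.3732)/(7.7284*k^4 - 18.2368*k^3 - 12.1488*k^2 + 27.0272*k + 16.9744)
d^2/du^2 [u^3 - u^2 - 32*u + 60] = 6*u - 2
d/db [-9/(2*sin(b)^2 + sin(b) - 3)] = 9*(4*sin(b) + 1)*cos(b)/(sin(b) - cos(2*b) - 2)^2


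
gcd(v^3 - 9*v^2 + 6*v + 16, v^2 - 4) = v - 2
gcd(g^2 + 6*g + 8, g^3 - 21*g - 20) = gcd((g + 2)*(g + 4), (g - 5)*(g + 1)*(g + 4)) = g + 4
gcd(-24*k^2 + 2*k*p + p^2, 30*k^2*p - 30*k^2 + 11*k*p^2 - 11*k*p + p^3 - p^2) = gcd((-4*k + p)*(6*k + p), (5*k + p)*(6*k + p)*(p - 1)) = 6*k + p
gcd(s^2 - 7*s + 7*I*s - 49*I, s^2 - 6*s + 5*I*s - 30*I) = 1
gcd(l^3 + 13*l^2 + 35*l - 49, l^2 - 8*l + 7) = l - 1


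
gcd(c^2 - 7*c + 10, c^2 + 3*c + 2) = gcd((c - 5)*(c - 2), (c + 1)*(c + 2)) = 1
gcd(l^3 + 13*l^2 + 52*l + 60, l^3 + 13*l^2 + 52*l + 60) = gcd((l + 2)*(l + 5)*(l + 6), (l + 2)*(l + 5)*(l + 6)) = l^3 + 13*l^2 + 52*l + 60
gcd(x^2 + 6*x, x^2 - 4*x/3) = x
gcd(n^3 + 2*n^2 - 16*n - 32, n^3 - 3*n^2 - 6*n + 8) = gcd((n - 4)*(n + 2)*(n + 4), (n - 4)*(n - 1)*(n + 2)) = n^2 - 2*n - 8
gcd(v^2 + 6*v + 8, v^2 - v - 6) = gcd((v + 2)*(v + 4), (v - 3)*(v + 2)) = v + 2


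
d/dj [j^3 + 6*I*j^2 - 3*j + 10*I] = 3*j^2 + 12*I*j - 3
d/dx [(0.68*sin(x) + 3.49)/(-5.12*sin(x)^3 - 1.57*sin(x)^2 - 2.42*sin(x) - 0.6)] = (6.9632*sin(x)^3 + 54.674*sin(x)^2 + 10.9586*sin(x) + 8.0378)*cos(x)/(26.2144*sin(x)^6 + 16.0768*sin(x)^5 + 27.2457*sin(x)^4 + 13.7428*sin(x)^3 + 7.7404*sin(x)^2 + 2.904*sin(x) + 0.36)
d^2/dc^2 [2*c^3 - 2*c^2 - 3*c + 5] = 12*c - 4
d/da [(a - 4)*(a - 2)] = 2*a - 6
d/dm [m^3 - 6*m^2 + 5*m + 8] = 3*m^2 - 12*m + 5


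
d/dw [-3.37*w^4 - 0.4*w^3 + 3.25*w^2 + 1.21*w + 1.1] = -13.48*w^3 - 1.2*w^2 + 6.5*w + 1.21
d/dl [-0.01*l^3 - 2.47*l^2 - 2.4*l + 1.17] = -0.03*l^2 - 4.94*l - 2.4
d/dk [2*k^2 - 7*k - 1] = 4*k - 7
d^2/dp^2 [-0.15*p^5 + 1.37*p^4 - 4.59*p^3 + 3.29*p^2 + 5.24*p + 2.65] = -3.0*p^3 + 16.44*p^2 - 27.54*p + 6.58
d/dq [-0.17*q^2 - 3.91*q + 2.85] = -0.34*q - 3.91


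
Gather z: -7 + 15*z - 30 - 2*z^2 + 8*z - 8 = -2*z^2 + 23*z - 45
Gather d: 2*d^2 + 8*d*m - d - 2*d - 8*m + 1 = 2*d^2 + d*(8*m - 3) - 8*m + 1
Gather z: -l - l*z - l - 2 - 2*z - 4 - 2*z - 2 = -2*l + z*(-l - 4) - 8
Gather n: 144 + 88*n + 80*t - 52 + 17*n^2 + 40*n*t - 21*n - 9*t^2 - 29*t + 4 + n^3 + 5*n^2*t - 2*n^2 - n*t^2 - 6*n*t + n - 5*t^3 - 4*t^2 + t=n^3 + n^2*(5*t + 15) + n*(-t^2 + 34*t + 68) - 5*t^3 - 13*t^2 + 52*t + 96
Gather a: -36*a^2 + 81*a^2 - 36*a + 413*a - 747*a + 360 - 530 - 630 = 45*a^2 - 370*a - 800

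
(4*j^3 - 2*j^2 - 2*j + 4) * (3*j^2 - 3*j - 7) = 12*j^5 - 18*j^4 - 28*j^3 + 32*j^2 + 2*j - 28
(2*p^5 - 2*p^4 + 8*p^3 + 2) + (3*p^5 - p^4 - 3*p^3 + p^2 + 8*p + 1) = 5*p^5 - 3*p^4 + 5*p^3 + p^2 + 8*p + 3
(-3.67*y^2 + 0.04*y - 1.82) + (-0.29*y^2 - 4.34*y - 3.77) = -3.96*y^2 - 4.3*y - 5.59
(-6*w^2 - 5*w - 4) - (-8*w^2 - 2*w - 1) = 2*w^2 - 3*w - 3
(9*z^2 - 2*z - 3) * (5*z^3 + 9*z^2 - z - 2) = 45*z^5 + 71*z^4 - 42*z^3 - 43*z^2 + 7*z + 6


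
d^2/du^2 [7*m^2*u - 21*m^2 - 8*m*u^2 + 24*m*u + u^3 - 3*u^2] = -16*m + 6*u - 6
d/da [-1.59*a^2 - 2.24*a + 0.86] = -3.18*a - 2.24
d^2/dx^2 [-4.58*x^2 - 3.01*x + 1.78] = -9.16000000000000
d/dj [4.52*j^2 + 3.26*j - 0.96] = 9.04*j + 3.26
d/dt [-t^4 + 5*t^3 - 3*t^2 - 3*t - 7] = -4*t^3 + 15*t^2 - 6*t - 3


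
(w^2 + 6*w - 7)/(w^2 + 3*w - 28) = (w - 1)/(w - 4)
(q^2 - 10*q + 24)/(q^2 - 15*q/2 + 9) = 2*(q - 4)/(2*q - 3)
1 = 1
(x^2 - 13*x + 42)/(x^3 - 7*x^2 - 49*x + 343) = (x - 6)/(x^2 - 49)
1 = 1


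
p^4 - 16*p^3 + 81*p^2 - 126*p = p*(p - 7)*(p - 6)*(p - 3)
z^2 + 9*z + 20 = (z + 4)*(z + 5)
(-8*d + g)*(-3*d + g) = 24*d^2 - 11*d*g + g^2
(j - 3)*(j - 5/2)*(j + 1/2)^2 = j^4 - 9*j^3/2 + 9*j^2/4 + 49*j/8 + 15/8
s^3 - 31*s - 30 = (s - 6)*(s + 1)*(s + 5)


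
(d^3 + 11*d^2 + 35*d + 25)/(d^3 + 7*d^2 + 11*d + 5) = (d + 5)/(d + 1)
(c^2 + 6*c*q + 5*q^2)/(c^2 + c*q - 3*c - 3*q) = (c + 5*q)/(c - 3)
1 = 1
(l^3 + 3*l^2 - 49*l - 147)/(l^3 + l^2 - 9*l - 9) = (l^2 - 49)/(l^2 - 2*l - 3)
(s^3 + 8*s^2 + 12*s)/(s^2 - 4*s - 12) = s*(s + 6)/(s - 6)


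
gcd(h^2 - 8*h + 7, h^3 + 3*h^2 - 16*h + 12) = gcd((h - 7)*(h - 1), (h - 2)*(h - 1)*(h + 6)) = h - 1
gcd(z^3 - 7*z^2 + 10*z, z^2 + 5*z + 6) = 1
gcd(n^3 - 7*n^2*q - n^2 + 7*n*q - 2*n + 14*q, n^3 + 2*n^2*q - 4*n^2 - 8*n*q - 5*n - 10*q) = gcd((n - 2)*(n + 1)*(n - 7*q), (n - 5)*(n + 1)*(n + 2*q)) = n + 1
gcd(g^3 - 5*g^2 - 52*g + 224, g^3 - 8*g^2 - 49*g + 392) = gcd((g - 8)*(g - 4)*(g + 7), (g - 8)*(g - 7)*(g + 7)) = g^2 - g - 56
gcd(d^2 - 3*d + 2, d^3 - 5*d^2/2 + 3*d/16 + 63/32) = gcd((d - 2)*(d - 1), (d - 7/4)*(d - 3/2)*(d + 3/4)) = 1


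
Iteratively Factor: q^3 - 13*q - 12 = (q + 3)*(q^2 - 3*q - 4) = (q + 1)*(q + 3)*(q - 4)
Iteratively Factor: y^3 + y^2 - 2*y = (y - 1)*(y^2 + 2*y) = y*(y - 1)*(y + 2)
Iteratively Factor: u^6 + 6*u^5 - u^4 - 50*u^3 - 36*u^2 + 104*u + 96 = (u + 3)*(u^5 + 3*u^4 - 10*u^3 - 20*u^2 + 24*u + 32) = (u + 2)*(u + 3)*(u^4 + u^3 - 12*u^2 + 4*u + 16) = (u - 2)*(u + 2)*(u + 3)*(u^3 + 3*u^2 - 6*u - 8) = (u - 2)*(u + 2)*(u + 3)*(u + 4)*(u^2 - u - 2) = (u - 2)*(u + 1)*(u + 2)*(u + 3)*(u + 4)*(u - 2)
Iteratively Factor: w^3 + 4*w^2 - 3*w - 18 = (w - 2)*(w^2 + 6*w + 9) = (w - 2)*(w + 3)*(w + 3)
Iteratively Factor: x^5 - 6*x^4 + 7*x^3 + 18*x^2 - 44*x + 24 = (x - 2)*(x^4 - 4*x^3 - x^2 + 16*x - 12) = (x - 2)*(x - 1)*(x^3 - 3*x^2 - 4*x + 12) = (x - 2)^2*(x - 1)*(x^2 - x - 6) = (x - 2)^2*(x - 1)*(x + 2)*(x - 3)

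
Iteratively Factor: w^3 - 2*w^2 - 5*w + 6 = (w - 1)*(w^2 - w - 6) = (w - 3)*(w - 1)*(w + 2)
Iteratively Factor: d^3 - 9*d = (d - 3)*(d^2 + 3*d) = (d - 3)*(d + 3)*(d)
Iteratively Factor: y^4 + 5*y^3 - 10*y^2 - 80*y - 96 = (y + 4)*(y^3 + y^2 - 14*y - 24) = (y + 3)*(y + 4)*(y^2 - 2*y - 8) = (y - 4)*(y + 3)*(y + 4)*(y + 2)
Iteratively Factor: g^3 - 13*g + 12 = (g - 1)*(g^2 + g - 12) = (g - 3)*(g - 1)*(g + 4)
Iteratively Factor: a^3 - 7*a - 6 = (a - 3)*(a^2 + 3*a + 2) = (a - 3)*(a + 2)*(a + 1)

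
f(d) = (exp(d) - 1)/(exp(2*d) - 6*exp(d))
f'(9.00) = 0.00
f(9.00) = 0.00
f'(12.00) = 0.00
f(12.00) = 0.00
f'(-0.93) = -0.43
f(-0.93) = 0.27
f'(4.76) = -0.01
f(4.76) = 0.01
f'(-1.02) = -0.47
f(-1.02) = 0.31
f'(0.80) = -0.21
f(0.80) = -0.15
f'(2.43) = -0.34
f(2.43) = 0.17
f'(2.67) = -0.18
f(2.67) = 0.11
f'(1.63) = -5.33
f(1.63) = -0.90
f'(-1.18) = -0.55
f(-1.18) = 0.40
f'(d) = (exp(d) - 1)*(-2*exp(2*d) + 6*exp(d))/(exp(2*d) - 6*exp(d))^2 + exp(d)/(exp(2*d) - 6*exp(d)) = (-exp(2*d) + 2*exp(d) - 6)*exp(-d)/(exp(2*d) - 12*exp(d) + 36)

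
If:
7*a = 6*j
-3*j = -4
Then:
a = 8/7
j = 4/3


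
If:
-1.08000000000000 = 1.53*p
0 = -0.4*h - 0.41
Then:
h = -1.02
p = -0.71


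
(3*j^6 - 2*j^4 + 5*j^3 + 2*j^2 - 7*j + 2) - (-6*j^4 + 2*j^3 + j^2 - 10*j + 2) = 3*j^6 + 4*j^4 + 3*j^3 + j^2 + 3*j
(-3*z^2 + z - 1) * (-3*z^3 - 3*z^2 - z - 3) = 9*z^5 + 6*z^4 + 3*z^3 + 11*z^2 - 2*z + 3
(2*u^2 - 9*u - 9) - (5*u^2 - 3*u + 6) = -3*u^2 - 6*u - 15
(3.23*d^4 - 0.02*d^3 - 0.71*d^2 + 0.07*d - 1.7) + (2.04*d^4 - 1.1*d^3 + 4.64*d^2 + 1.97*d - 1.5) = 5.27*d^4 - 1.12*d^3 + 3.93*d^2 + 2.04*d - 3.2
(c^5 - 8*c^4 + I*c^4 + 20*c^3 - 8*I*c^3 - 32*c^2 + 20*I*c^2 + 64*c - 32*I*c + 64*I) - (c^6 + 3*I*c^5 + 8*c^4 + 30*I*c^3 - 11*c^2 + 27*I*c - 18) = -c^6 + c^5 - 3*I*c^5 - 16*c^4 + I*c^4 + 20*c^3 - 38*I*c^3 - 21*c^2 + 20*I*c^2 + 64*c - 59*I*c + 18 + 64*I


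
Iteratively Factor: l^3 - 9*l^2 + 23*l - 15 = (l - 5)*(l^2 - 4*l + 3) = (l - 5)*(l - 1)*(l - 3)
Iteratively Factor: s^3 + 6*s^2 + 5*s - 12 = (s + 3)*(s^2 + 3*s - 4) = (s - 1)*(s + 3)*(s + 4)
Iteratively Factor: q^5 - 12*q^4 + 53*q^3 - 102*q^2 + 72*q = (q - 3)*(q^4 - 9*q^3 + 26*q^2 - 24*q) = (q - 3)^2*(q^3 - 6*q^2 + 8*q) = q*(q - 3)^2*(q^2 - 6*q + 8) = q*(q - 3)^2*(q - 2)*(q - 4)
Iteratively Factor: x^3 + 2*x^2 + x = (x)*(x^2 + 2*x + 1) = x*(x + 1)*(x + 1)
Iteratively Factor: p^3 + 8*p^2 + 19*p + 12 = (p + 4)*(p^2 + 4*p + 3) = (p + 1)*(p + 4)*(p + 3)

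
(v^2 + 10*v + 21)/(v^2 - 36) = (v^2 + 10*v + 21)/(v^2 - 36)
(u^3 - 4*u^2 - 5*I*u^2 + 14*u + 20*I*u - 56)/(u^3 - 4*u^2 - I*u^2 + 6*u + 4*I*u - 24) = (u - 7*I)/(u - 3*I)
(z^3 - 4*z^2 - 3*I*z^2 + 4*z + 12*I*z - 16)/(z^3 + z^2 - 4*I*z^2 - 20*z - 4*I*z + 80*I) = (z + I)/(z + 5)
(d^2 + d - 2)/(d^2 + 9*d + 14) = (d - 1)/(d + 7)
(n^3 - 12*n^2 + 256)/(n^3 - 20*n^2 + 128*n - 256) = (n + 4)/(n - 4)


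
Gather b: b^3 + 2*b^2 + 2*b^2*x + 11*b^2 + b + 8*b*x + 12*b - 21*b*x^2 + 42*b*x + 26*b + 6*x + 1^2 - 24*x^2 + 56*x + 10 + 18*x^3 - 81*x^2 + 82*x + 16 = b^3 + b^2*(2*x + 13) + b*(-21*x^2 + 50*x + 39) + 18*x^3 - 105*x^2 + 144*x + 27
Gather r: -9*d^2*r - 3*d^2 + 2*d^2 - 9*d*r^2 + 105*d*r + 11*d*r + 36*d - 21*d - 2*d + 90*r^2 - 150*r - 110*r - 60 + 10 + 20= -d^2 + 13*d + r^2*(90 - 9*d) + r*(-9*d^2 + 116*d - 260) - 30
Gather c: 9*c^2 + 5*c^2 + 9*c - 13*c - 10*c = 14*c^2 - 14*c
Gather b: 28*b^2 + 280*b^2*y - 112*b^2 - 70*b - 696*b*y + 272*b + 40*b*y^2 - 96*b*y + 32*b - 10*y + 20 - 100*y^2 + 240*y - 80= b^2*(280*y - 84) + b*(40*y^2 - 792*y + 234) - 100*y^2 + 230*y - 60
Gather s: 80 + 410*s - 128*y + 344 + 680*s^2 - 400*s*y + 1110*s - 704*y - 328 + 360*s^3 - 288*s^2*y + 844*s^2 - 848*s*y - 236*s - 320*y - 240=360*s^3 + s^2*(1524 - 288*y) + s*(1284 - 1248*y) - 1152*y - 144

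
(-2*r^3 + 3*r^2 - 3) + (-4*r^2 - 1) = -2*r^3 - r^2 - 4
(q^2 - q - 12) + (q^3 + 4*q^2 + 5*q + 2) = q^3 + 5*q^2 + 4*q - 10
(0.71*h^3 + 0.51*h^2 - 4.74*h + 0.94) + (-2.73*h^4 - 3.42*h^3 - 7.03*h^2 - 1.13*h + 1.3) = -2.73*h^4 - 2.71*h^3 - 6.52*h^2 - 5.87*h + 2.24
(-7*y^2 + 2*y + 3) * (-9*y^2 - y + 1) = 63*y^4 - 11*y^3 - 36*y^2 - y + 3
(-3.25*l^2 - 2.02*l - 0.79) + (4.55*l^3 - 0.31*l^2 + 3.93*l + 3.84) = 4.55*l^3 - 3.56*l^2 + 1.91*l + 3.05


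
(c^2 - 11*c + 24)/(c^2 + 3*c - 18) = (c - 8)/(c + 6)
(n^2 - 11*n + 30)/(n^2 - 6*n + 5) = (n - 6)/(n - 1)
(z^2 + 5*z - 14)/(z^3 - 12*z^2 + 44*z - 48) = (z + 7)/(z^2 - 10*z + 24)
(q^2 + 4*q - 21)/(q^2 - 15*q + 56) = (q^2 + 4*q - 21)/(q^2 - 15*q + 56)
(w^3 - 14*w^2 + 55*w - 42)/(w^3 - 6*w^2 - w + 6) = (w - 7)/(w + 1)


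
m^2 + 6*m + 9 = (m + 3)^2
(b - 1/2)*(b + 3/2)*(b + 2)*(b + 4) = b^4 + 7*b^3 + 53*b^2/4 + 7*b/2 - 6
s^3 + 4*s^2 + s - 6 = (s - 1)*(s + 2)*(s + 3)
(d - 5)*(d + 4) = d^2 - d - 20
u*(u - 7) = u^2 - 7*u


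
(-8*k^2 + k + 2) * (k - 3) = -8*k^3 + 25*k^2 - k - 6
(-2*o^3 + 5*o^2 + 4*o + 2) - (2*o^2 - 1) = -2*o^3 + 3*o^2 + 4*o + 3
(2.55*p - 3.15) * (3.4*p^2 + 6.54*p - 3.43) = 8.67*p^3 + 5.967*p^2 - 29.3475*p + 10.8045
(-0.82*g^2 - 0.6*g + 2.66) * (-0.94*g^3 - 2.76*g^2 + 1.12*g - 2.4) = 0.7708*g^5 + 2.8272*g^4 - 1.7628*g^3 - 6.0456*g^2 + 4.4192*g - 6.384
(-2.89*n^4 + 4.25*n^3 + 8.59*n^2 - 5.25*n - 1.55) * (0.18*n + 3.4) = -0.5202*n^5 - 9.061*n^4 + 15.9962*n^3 + 28.261*n^2 - 18.129*n - 5.27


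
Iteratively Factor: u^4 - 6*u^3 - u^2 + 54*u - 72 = (u - 4)*(u^3 - 2*u^2 - 9*u + 18) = (u - 4)*(u + 3)*(u^2 - 5*u + 6) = (u - 4)*(u - 2)*(u + 3)*(u - 3)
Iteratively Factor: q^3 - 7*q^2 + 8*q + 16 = (q - 4)*(q^2 - 3*q - 4) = (q - 4)*(q + 1)*(q - 4)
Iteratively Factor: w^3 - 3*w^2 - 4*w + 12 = (w - 3)*(w^2 - 4) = (w - 3)*(w + 2)*(w - 2)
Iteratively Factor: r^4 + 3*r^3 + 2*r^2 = (r + 1)*(r^3 + 2*r^2) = r*(r + 1)*(r^2 + 2*r) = r^2*(r + 1)*(r + 2)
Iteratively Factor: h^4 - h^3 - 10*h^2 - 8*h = (h - 4)*(h^3 + 3*h^2 + 2*h) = h*(h - 4)*(h^2 + 3*h + 2) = h*(h - 4)*(h + 2)*(h + 1)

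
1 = 1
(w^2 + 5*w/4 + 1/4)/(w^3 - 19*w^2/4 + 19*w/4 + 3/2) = (w + 1)/(w^2 - 5*w + 6)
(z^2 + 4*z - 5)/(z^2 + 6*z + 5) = (z - 1)/(z + 1)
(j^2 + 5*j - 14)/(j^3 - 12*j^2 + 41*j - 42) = (j + 7)/(j^2 - 10*j + 21)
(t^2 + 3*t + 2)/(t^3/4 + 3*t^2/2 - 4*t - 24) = 4*(t^2 + 3*t + 2)/(t^3 + 6*t^2 - 16*t - 96)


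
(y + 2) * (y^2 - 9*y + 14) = y^3 - 7*y^2 - 4*y + 28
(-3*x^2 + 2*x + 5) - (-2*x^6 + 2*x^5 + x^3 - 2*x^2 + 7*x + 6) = 2*x^6 - 2*x^5 - x^3 - x^2 - 5*x - 1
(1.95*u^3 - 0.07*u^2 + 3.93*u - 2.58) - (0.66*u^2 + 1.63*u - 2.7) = 1.95*u^3 - 0.73*u^2 + 2.3*u + 0.12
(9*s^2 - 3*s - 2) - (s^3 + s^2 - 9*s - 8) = -s^3 + 8*s^2 + 6*s + 6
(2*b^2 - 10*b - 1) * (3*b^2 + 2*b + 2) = 6*b^4 - 26*b^3 - 19*b^2 - 22*b - 2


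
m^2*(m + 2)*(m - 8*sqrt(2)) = m^4 - 8*sqrt(2)*m^3 + 2*m^3 - 16*sqrt(2)*m^2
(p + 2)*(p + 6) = p^2 + 8*p + 12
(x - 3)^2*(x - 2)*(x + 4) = x^4 - 4*x^3 - 11*x^2 + 66*x - 72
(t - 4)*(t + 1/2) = t^2 - 7*t/2 - 2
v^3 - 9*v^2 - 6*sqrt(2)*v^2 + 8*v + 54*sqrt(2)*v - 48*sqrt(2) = (v - 8)*(v - 1)*(v - 6*sqrt(2))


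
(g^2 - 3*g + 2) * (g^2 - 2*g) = g^4 - 5*g^3 + 8*g^2 - 4*g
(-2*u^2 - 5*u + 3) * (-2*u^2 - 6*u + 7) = 4*u^4 + 22*u^3 + 10*u^2 - 53*u + 21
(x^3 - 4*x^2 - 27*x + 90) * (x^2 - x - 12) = x^5 - 5*x^4 - 35*x^3 + 165*x^2 + 234*x - 1080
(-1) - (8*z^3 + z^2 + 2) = -8*z^3 - z^2 - 3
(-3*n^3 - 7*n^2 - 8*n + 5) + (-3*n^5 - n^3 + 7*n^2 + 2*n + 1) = -3*n^5 - 4*n^3 - 6*n + 6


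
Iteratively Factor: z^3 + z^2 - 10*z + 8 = (z - 2)*(z^2 + 3*z - 4) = (z - 2)*(z + 4)*(z - 1)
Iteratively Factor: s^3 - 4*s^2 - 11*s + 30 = (s + 3)*(s^2 - 7*s + 10) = (s - 2)*(s + 3)*(s - 5)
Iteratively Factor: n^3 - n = (n - 1)*(n^2 + n) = n*(n - 1)*(n + 1)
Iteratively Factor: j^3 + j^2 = (j)*(j^2 + j) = j^2*(j + 1)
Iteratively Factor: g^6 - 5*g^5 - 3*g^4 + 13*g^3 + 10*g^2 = (g)*(g^5 - 5*g^4 - 3*g^3 + 13*g^2 + 10*g) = g*(g + 1)*(g^4 - 6*g^3 + 3*g^2 + 10*g) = g*(g - 5)*(g + 1)*(g^3 - g^2 - 2*g) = g*(g - 5)*(g - 2)*(g + 1)*(g^2 + g) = g^2*(g - 5)*(g - 2)*(g + 1)*(g + 1)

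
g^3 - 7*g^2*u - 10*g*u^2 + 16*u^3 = (g - 8*u)*(g - u)*(g + 2*u)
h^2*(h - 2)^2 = h^4 - 4*h^3 + 4*h^2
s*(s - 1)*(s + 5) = s^3 + 4*s^2 - 5*s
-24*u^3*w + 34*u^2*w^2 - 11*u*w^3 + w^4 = w*(-6*u + w)*(-4*u + w)*(-u + w)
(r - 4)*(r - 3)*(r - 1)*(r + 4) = r^4 - 4*r^3 - 13*r^2 + 64*r - 48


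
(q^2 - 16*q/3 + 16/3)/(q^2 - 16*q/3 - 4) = (-3*q^2 + 16*q - 16)/(-3*q^2 + 16*q + 12)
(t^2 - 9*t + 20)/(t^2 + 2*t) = (t^2 - 9*t + 20)/(t*(t + 2))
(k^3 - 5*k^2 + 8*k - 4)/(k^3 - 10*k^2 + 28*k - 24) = (k - 1)/(k - 6)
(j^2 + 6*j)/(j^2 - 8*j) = (j + 6)/(j - 8)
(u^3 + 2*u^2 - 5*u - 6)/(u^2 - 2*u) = u + 4 + 3/u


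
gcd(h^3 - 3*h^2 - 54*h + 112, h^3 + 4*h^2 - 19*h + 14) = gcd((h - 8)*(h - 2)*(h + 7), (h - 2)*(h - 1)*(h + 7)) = h^2 + 5*h - 14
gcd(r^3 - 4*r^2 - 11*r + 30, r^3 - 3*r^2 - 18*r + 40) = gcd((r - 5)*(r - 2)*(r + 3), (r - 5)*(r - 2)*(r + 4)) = r^2 - 7*r + 10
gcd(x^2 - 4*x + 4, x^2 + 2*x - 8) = x - 2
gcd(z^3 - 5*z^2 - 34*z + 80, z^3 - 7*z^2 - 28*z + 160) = z^2 - 3*z - 40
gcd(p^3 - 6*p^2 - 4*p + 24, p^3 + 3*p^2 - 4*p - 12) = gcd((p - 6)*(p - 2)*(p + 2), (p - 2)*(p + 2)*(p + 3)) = p^2 - 4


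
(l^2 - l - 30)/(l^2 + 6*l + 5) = (l - 6)/(l + 1)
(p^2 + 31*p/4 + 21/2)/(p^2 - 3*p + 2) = (4*p^2 + 31*p + 42)/(4*(p^2 - 3*p + 2))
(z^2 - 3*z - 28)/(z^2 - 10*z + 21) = (z + 4)/(z - 3)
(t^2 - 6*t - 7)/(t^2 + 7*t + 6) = (t - 7)/(t + 6)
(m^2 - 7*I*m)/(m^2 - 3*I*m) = (m - 7*I)/(m - 3*I)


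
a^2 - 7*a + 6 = (a - 6)*(a - 1)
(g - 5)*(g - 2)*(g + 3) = g^3 - 4*g^2 - 11*g + 30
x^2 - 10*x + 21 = (x - 7)*(x - 3)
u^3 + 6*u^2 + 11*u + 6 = (u + 1)*(u + 2)*(u + 3)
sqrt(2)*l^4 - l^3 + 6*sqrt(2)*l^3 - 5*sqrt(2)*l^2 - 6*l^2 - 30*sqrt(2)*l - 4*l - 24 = (l + 6)*(l - 2*sqrt(2))*(l + sqrt(2))*(sqrt(2)*l + 1)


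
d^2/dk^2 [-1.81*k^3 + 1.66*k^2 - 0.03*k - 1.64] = 3.32 - 10.86*k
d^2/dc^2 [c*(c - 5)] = 2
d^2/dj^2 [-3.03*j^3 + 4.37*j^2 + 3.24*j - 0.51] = 8.74 - 18.18*j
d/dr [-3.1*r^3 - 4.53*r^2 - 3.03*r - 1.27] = -9.3*r^2 - 9.06*r - 3.03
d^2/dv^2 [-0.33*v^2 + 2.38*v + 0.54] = -0.660000000000000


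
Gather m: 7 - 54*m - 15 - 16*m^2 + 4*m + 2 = -16*m^2 - 50*m - 6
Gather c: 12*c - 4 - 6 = 12*c - 10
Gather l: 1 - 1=0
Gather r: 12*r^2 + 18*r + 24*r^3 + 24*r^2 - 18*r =24*r^3 + 36*r^2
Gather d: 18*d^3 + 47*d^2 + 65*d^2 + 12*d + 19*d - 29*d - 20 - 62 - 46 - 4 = 18*d^3 + 112*d^2 + 2*d - 132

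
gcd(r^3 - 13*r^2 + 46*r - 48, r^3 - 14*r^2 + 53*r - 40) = r - 8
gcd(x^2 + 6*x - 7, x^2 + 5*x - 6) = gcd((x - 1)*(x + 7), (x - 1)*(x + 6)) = x - 1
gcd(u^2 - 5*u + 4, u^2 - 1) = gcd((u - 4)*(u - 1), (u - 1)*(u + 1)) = u - 1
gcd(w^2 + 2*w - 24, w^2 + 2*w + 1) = 1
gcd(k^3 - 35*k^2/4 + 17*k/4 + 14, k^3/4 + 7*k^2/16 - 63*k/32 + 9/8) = 1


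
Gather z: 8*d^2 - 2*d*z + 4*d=8*d^2 - 2*d*z + 4*d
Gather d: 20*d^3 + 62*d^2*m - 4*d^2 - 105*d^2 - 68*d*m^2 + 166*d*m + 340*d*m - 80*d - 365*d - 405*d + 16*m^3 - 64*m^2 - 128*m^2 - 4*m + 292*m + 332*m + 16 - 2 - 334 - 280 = 20*d^3 + d^2*(62*m - 109) + d*(-68*m^2 + 506*m - 850) + 16*m^3 - 192*m^2 + 620*m - 600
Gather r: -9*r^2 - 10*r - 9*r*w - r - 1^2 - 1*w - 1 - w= -9*r^2 + r*(-9*w - 11) - 2*w - 2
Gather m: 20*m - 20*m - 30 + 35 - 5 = 0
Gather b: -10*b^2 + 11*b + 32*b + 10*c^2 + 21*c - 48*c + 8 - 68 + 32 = -10*b^2 + 43*b + 10*c^2 - 27*c - 28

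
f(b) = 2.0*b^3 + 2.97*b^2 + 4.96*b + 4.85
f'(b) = 6.0*b^2 + 5.94*b + 4.96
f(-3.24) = -48.07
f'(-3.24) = 48.70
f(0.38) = 7.27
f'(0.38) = 8.08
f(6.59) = 738.90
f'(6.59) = 304.67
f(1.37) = 22.36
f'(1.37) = 24.36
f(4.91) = 337.55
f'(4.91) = 178.77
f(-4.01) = -96.24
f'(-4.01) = 77.62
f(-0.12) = 4.29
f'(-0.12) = 4.33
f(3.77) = 172.93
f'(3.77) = 112.63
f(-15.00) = -6151.30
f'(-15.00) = 1265.86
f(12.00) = 3948.05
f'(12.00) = 940.24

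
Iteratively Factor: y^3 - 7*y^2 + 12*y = (y - 3)*(y^2 - 4*y) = y*(y - 3)*(y - 4)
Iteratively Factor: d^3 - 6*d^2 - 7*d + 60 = (d + 3)*(d^2 - 9*d + 20) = (d - 5)*(d + 3)*(d - 4)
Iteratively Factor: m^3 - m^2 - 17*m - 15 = (m + 3)*(m^2 - 4*m - 5) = (m + 1)*(m + 3)*(m - 5)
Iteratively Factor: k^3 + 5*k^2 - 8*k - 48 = (k - 3)*(k^2 + 8*k + 16) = (k - 3)*(k + 4)*(k + 4)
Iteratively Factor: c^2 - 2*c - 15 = (c + 3)*(c - 5)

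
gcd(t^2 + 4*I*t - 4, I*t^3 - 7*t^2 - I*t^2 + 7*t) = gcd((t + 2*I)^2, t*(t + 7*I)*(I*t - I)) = 1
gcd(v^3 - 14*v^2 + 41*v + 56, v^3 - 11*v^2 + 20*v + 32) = v^2 - 7*v - 8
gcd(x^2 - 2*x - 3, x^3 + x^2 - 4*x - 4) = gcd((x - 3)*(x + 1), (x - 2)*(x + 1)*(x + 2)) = x + 1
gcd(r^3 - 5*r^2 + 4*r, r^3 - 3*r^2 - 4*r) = r^2 - 4*r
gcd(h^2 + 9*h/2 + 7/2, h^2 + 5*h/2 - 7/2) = h + 7/2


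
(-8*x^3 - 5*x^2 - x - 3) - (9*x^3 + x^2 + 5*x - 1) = -17*x^3 - 6*x^2 - 6*x - 2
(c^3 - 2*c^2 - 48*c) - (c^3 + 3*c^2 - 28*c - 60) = -5*c^2 - 20*c + 60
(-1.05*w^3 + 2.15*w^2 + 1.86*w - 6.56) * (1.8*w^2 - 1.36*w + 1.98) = -1.89*w^5 + 5.298*w^4 - 1.655*w^3 - 10.0806*w^2 + 12.6044*w - 12.9888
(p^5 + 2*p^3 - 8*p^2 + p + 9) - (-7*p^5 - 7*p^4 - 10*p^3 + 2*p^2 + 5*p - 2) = 8*p^5 + 7*p^4 + 12*p^3 - 10*p^2 - 4*p + 11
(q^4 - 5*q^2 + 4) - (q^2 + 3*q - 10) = q^4 - 6*q^2 - 3*q + 14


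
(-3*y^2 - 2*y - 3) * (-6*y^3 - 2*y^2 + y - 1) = 18*y^5 + 18*y^4 + 19*y^3 + 7*y^2 - y + 3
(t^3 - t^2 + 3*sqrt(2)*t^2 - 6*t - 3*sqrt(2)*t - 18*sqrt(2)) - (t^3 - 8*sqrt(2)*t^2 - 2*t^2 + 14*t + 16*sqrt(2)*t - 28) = t^2 + 11*sqrt(2)*t^2 - 19*sqrt(2)*t - 20*t - 18*sqrt(2) + 28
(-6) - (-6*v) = 6*v - 6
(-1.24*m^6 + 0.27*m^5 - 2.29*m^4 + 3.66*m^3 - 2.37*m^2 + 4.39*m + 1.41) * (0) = 0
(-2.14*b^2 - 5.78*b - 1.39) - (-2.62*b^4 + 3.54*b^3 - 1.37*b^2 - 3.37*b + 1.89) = 2.62*b^4 - 3.54*b^3 - 0.77*b^2 - 2.41*b - 3.28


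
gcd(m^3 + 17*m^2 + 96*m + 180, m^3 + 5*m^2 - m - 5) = m + 5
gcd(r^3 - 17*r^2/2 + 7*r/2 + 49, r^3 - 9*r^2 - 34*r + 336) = r - 7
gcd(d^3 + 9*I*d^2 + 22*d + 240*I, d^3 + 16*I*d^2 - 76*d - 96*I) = d^2 + 14*I*d - 48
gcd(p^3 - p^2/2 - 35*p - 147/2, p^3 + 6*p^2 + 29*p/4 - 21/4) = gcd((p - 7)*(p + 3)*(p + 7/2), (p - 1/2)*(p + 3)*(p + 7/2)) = p^2 + 13*p/2 + 21/2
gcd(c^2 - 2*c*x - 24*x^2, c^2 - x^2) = 1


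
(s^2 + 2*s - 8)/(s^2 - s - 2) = (s + 4)/(s + 1)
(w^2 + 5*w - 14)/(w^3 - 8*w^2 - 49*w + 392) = (w - 2)/(w^2 - 15*w + 56)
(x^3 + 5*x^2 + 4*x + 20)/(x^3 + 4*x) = (x + 5)/x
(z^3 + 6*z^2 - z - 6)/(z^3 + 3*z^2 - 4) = (z^2 + 7*z + 6)/(z^2 + 4*z + 4)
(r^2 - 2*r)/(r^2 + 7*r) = (r - 2)/(r + 7)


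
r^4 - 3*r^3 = r^3*(r - 3)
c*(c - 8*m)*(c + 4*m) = c^3 - 4*c^2*m - 32*c*m^2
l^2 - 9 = (l - 3)*(l + 3)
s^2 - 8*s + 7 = (s - 7)*(s - 1)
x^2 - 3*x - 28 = (x - 7)*(x + 4)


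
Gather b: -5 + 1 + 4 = 0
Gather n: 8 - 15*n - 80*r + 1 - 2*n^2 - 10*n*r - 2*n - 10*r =-2*n^2 + n*(-10*r - 17) - 90*r + 9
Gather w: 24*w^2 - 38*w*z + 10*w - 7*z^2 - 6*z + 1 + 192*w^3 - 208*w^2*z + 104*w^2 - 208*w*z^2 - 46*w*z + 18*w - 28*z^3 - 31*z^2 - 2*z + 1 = 192*w^3 + w^2*(128 - 208*z) + w*(-208*z^2 - 84*z + 28) - 28*z^3 - 38*z^2 - 8*z + 2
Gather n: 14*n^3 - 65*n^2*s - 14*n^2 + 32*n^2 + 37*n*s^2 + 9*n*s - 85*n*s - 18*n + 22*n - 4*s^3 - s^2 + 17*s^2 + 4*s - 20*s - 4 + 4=14*n^3 + n^2*(18 - 65*s) + n*(37*s^2 - 76*s + 4) - 4*s^3 + 16*s^2 - 16*s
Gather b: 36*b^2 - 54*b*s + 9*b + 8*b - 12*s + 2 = 36*b^2 + b*(17 - 54*s) - 12*s + 2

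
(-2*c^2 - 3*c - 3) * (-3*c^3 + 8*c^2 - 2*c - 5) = 6*c^5 - 7*c^4 - 11*c^3 - 8*c^2 + 21*c + 15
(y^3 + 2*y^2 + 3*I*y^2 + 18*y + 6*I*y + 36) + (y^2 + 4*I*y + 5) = y^3 + 3*y^2 + 3*I*y^2 + 18*y + 10*I*y + 41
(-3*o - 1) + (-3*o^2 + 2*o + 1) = -3*o^2 - o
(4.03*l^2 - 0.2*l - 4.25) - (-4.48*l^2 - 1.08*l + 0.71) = 8.51*l^2 + 0.88*l - 4.96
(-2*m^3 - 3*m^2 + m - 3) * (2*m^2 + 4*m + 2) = -4*m^5 - 14*m^4 - 14*m^3 - 8*m^2 - 10*m - 6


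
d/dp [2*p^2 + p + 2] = 4*p + 1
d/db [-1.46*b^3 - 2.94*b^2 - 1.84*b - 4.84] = -4.38*b^2 - 5.88*b - 1.84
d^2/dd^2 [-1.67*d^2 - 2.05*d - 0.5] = -3.34000000000000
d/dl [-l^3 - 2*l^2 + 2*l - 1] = -3*l^2 - 4*l + 2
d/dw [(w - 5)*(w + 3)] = 2*w - 2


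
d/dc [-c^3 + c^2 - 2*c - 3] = -3*c^2 + 2*c - 2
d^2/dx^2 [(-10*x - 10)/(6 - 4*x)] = 100/(2*x - 3)^3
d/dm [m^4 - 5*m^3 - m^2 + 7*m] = 4*m^3 - 15*m^2 - 2*m + 7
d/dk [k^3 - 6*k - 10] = 3*k^2 - 6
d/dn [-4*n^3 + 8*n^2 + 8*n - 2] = -12*n^2 + 16*n + 8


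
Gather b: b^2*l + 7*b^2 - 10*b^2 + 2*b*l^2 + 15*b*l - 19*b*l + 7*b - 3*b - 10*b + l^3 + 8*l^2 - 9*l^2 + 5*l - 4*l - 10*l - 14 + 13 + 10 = b^2*(l - 3) + b*(2*l^2 - 4*l - 6) + l^3 - l^2 - 9*l + 9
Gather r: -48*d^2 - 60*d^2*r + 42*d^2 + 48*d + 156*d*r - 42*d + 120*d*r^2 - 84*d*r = -6*d^2 + 120*d*r^2 + 6*d + r*(-60*d^2 + 72*d)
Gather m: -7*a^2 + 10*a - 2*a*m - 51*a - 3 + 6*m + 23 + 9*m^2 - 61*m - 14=-7*a^2 - 41*a + 9*m^2 + m*(-2*a - 55) + 6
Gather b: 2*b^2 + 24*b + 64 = 2*b^2 + 24*b + 64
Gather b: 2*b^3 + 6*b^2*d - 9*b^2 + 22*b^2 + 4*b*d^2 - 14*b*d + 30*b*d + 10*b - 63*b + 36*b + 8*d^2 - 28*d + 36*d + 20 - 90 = 2*b^3 + b^2*(6*d + 13) + b*(4*d^2 + 16*d - 17) + 8*d^2 + 8*d - 70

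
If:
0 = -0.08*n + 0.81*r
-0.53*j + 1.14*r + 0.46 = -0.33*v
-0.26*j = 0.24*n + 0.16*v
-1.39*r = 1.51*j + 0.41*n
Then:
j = 41.23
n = -113.75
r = -11.23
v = 103.63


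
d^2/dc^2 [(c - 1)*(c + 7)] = 2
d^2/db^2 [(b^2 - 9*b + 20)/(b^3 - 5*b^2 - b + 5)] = 2*(b^3 - 12*b^2 + 3*b - 4)/(b^6 - 3*b^4 + 3*b^2 - 1)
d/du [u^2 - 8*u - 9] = 2*u - 8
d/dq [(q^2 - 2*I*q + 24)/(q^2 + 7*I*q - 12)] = 9*I/(q^2 + 6*I*q - 9)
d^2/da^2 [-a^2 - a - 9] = -2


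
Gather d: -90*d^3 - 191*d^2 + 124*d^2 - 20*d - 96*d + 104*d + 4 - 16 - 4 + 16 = -90*d^3 - 67*d^2 - 12*d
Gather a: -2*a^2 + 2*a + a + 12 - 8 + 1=-2*a^2 + 3*a + 5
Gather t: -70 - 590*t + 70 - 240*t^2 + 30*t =-240*t^2 - 560*t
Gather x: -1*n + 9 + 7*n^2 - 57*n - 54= 7*n^2 - 58*n - 45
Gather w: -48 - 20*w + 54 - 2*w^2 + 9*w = -2*w^2 - 11*w + 6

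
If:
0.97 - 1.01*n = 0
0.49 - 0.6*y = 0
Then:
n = 0.96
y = 0.82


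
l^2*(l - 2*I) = l^3 - 2*I*l^2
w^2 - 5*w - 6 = (w - 6)*(w + 1)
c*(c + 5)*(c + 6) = c^3 + 11*c^2 + 30*c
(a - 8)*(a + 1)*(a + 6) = a^3 - a^2 - 50*a - 48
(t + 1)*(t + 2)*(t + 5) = t^3 + 8*t^2 + 17*t + 10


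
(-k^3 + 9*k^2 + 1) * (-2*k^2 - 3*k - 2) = 2*k^5 - 15*k^4 - 25*k^3 - 20*k^2 - 3*k - 2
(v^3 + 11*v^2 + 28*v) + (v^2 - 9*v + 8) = v^3 + 12*v^2 + 19*v + 8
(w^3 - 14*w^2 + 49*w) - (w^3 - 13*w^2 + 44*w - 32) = -w^2 + 5*w + 32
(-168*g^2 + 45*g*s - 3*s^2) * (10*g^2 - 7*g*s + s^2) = -1680*g^4 + 1626*g^3*s - 513*g^2*s^2 + 66*g*s^3 - 3*s^4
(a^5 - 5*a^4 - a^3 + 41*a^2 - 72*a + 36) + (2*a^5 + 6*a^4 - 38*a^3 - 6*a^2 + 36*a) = 3*a^5 + a^4 - 39*a^3 + 35*a^2 - 36*a + 36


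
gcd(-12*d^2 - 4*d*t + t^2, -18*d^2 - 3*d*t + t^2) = -6*d + t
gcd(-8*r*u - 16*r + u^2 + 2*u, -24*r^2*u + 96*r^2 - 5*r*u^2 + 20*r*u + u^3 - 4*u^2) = 8*r - u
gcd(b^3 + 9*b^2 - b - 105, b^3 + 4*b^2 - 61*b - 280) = b^2 + 12*b + 35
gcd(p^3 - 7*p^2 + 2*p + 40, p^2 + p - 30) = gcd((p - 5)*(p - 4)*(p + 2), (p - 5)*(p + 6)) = p - 5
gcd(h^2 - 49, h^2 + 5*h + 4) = 1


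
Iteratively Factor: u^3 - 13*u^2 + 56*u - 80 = (u - 4)*(u^2 - 9*u + 20) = (u - 4)^2*(u - 5)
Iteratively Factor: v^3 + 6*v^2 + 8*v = (v)*(v^2 + 6*v + 8) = v*(v + 2)*(v + 4)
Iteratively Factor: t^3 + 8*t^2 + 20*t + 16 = (t + 4)*(t^2 + 4*t + 4) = (t + 2)*(t + 4)*(t + 2)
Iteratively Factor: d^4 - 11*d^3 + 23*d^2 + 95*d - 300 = (d + 3)*(d^3 - 14*d^2 + 65*d - 100) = (d - 5)*(d + 3)*(d^2 - 9*d + 20) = (d - 5)^2*(d + 3)*(d - 4)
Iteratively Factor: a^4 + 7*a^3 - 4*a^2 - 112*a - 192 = (a + 3)*(a^3 + 4*a^2 - 16*a - 64) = (a - 4)*(a + 3)*(a^2 + 8*a + 16) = (a - 4)*(a + 3)*(a + 4)*(a + 4)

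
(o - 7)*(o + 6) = o^2 - o - 42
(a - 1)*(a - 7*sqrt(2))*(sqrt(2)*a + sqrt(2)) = sqrt(2)*a^3 - 14*a^2 - sqrt(2)*a + 14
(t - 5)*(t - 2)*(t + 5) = t^3 - 2*t^2 - 25*t + 50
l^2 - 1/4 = (l - 1/2)*(l + 1/2)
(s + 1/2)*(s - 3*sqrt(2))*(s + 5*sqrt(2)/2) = s^3 - sqrt(2)*s^2/2 + s^2/2 - 15*s - sqrt(2)*s/4 - 15/2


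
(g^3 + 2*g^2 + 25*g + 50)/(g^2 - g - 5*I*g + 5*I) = (g^2 + g*(2 + 5*I) + 10*I)/(g - 1)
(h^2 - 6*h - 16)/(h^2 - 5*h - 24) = (h + 2)/(h + 3)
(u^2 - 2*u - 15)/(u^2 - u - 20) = (u + 3)/(u + 4)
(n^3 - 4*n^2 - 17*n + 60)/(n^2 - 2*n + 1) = (n^3 - 4*n^2 - 17*n + 60)/(n^2 - 2*n + 1)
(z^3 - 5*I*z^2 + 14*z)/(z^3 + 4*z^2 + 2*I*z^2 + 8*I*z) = (z - 7*I)/(z + 4)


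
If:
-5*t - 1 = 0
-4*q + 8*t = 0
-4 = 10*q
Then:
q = -2/5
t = -1/5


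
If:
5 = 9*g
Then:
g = 5/9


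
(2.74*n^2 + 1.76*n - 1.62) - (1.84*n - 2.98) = 2.74*n^2 - 0.0800000000000001*n + 1.36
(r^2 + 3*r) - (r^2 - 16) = 3*r + 16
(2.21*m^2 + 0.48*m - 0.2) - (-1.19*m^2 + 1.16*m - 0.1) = 3.4*m^2 - 0.68*m - 0.1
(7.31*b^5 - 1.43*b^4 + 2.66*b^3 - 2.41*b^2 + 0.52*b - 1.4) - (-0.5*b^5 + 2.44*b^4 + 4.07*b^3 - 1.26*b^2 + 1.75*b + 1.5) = 7.81*b^5 - 3.87*b^4 - 1.41*b^3 - 1.15*b^2 - 1.23*b - 2.9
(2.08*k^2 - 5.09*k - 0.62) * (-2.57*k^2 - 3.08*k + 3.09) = -5.3456*k^4 + 6.6749*k^3 + 23.6978*k^2 - 13.8185*k - 1.9158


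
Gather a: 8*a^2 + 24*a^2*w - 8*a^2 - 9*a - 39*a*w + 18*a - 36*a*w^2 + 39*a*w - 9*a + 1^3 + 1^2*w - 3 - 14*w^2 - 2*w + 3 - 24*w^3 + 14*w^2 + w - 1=24*a^2*w - 36*a*w^2 - 24*w^3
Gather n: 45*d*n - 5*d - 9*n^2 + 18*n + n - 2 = -5*d - 9*n^2 + n*(45*d + 19) - 2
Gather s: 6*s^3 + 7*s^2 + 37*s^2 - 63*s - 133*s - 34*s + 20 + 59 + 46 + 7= 6*s^3 + 44*s^2 - 230*s + 132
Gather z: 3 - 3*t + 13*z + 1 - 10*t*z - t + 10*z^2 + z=-4*t + 10*z^2 + z*(14 - 10*t) + 4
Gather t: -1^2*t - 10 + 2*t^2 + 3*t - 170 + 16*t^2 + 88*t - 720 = 18*t^2 + 90*t - 900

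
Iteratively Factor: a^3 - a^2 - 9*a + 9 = (a + 3)*(a^2 - 4*a + 3) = (a - 1)*(a + 3)*(a - 3)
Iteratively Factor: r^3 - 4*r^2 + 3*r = (r - 1)*(r^2 - 3*r) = (r - 3)*(r - 1)*(r)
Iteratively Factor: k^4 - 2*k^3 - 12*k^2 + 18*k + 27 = (k + 1)*(k^3 - 3*k^2 - 9*k + 27) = (k + 1)*(k + 3)*(k^2 - 6*k + 9) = (k - 3)*(k + 1)*(k + 3)*(k - 3)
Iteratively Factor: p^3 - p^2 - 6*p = (p)*(p^2 - p - 6) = p*(p + 2)*(p - 3)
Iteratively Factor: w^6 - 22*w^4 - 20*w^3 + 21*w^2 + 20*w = (w)*(w^5 - 22*w^3 - 20*w^2 + 21*w + 20) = w*(w - 5)*(w^4 + 5*w^3 + 3*w^2 - 5*w - 4) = w*(w - 5)*(w + 1)*(w^3 + 4*w^2 - w - 4) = w*(w - 5)*(w - 1)*(w + 1)*(w^2 + 5*w + 4) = w*(w - 5)*(w - 1)*(w + 1)*(w + 4)*(w + 1)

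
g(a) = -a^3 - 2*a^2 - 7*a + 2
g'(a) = -3*a^2 - 4*a - 7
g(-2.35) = 20.38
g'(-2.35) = -14.17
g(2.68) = -50.37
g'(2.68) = -39.27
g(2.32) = -37.49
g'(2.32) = -32.43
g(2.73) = -52.36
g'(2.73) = -40.28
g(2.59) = -46.92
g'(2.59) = -37.48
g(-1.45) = 10.99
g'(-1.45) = -7.51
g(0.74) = -4.68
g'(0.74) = -11.60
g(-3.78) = 53.89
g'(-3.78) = -34.75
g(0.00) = 2.00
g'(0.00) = -7.00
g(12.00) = -2098.00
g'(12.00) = -487.00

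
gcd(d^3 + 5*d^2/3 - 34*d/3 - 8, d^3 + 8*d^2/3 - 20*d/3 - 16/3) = d^2 + 14*d/3 + 8/3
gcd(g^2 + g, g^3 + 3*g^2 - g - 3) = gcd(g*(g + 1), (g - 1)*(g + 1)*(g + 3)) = g + 1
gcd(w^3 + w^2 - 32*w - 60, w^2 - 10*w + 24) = w - 6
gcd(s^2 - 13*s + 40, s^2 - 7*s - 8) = s - 8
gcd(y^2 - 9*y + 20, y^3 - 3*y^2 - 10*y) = y - 5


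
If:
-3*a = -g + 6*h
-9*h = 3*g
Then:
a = -3*h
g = -3*h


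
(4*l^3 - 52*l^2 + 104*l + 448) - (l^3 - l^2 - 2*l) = 3*l^3 - 51*l^2 + 106*l + 448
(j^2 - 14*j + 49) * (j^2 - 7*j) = j^4 - 21*j^3 + 147*j^2 - 343*j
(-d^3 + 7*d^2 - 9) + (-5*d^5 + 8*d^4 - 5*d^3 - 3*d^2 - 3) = -5*d^5 + 8*d^4 - 6*d^3 + 4*d^2 - 12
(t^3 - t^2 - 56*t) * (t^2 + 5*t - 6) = t^5 + 4*t^4 - 67*t^3 - 274*t^2 + 336*t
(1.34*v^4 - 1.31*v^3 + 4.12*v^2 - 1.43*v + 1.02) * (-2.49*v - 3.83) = -3.3366*v^5 - 1.8703*v^4 - 5.2415*v^3 - 12.2189*v^2 + 2.9371*v - 3.9066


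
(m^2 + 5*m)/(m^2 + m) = (m + 5)/(m + 1)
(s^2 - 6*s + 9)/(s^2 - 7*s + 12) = (s - 3)/(s - 4)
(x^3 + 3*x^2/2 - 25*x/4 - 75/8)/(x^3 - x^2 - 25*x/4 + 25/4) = (x + 3/2)/(x - 1)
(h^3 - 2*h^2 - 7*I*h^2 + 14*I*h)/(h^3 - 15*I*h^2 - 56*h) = (h - 2)/(h - 8*I)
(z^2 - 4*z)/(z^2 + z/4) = 4*(z - 4)/(4*z + 1)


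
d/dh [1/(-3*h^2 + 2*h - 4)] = 2*(3*h - 1)/(3*h^2 - 2*h + 4)^2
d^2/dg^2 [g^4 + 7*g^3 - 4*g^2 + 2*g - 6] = 12*g^2 + 42*g - 8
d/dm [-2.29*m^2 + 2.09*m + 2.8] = 2.09 - 4.58*m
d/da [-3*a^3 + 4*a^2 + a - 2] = -9*a^2 + 8*a + 1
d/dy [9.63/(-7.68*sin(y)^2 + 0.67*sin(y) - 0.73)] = (147.9168*sin(y) - 6.4521)*cos(y)/(7.68*sin(y)^2 - 0.67*sin(y) + 0.73)^2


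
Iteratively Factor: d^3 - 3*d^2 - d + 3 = (d - 1)*(d^2 - 2*d - 3) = (d - 3)*(d - 1)*(d + 1)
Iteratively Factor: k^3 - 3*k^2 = (k)*(k^2 - 3*k) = k*(k - 3)*(k)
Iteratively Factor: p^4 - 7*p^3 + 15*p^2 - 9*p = (p - 3)*(p^3 - 4*p^2 + 3*p) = p*(p - 3)*(p^2 - 4*p + 3) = p*(p - 3)^2*(p - 1)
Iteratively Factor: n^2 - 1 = (n - 1)*(n + 1)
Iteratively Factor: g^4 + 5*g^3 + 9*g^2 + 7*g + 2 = (g + 1)*(g^3 + 4*g^2 + 5*g + 2) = (g + 1)^2*(g^2 + 3*g + 2) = (g + 1)^2*(g + 2)*(g + 1)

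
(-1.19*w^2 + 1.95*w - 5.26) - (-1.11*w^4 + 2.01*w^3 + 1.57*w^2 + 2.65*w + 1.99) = 1.11*w^4 - 2.01*w^3 - 2.76*w^2 - 0.7*w - 7.25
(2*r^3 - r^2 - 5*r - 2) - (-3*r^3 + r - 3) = 5*r^3 - r^2 - 6*r + 1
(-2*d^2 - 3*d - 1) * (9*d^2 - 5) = -18*d^4 - 27*d^3 + d^2 + 15*d + 5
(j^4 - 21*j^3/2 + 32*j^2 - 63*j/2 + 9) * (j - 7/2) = j^5 - 14*j^4 + 275*j^3/4 - 287*j^2/2 + 477*j/4 - 63/2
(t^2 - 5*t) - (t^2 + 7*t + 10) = -12*t - 10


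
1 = 1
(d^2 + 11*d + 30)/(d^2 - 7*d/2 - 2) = 2*(d^2 + 11*d + 30)/(2*d^2 - 7*d - 4)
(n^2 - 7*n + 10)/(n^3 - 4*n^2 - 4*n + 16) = (n - 5)/(n^2 - 2*n - 8)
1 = 1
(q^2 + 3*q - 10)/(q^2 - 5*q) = (q^2 + 3*q - 10)/(q*(q - 5))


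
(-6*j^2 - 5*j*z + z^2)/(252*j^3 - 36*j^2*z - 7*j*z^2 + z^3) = (j + z)/(-42*j^2 - j*z + z^2)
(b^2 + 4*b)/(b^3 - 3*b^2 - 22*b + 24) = b/(b^2 - 7*b + 6)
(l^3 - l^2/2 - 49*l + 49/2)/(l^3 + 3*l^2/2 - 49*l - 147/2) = (2*l - 1)/(2*l + 3)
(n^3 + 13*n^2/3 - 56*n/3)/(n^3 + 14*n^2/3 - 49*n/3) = (3*n - 8)/(3*n - 7)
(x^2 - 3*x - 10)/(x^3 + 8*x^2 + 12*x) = (x - 5)/(x*(x + 6))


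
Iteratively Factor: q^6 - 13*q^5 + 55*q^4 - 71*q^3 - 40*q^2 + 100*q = (q - 2)*(q^5 - 11*q^4 + 33*q^3 - 5*q^2 - 50*q) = (q - 2)*(q + 1)*(q^4 - 12*q^3 + 45*q^2 - 50*q) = (q - 5)*(q - 2)*(q + 1)*(q^3 - 7*q^2 + 10*q) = (q - 5)*(q - 2)^2*(q + 1)*(q^2 - 5*q) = (q - 5)^2*(q - 2)^2*(q + 1)*(q)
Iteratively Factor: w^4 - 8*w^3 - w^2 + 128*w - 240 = (w - 5)*(w^3 - 3*w^2 - 16*w + 48) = (w - 5)*(w - 3)*(w^2 - 16) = (w - 5)*(w - 4)*(w - 3)*(w + 4)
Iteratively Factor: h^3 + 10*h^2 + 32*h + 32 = (h + 4)*(h^2 + 6*h + 8) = (h + 4)^2*(h + 2)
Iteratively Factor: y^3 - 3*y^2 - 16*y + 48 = (y + 4)*(y^2 - 7*y + 12) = (y - 3)*(y + 4)*(y - 4)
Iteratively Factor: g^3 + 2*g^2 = (g)*(g^2 + 2*g) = g^2*(g + 2)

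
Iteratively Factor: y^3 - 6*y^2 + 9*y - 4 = (y - 1)*(y^2 - 5*y + 4) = (y - 1)^2*(y - 4)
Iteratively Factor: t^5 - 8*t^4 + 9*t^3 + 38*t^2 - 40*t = (t - 4)*(t^4 - 4*t^3 - 7*t^2 + 10*t) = (t - 4)*(t + 2)*(t^3 - 6*t^2 + 5*t) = (t - 4)*(t - 1)*(t + 2)*(t^2 - 5*t) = (t - 5)*(t - 4)*(t - 1)*(t + 2)*(t)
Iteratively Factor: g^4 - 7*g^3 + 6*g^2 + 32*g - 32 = (g - 4)*(g^3 - 3*g^2 - 6*g + 8) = (g - 4)^2*(g^2 + g - 2) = (g - 4)^2*(g + 2)*(g - 1)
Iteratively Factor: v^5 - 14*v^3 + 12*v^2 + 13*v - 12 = (v - 1)*(v^4 + v^3 - 13*v^2 - v + 12) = (v - 1)*(v + 1)*(v^3 - 13*v + 12) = (v - 1)*(v + 1)*(v + 4)*(v^2 - 4*v + 3) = (v - 1)^2*(v + 1)*(v + 4)*(v - 3)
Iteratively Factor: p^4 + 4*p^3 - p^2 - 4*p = (p + 1)*(p^3 + 3*p^2 - 4*p) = p*(p + 1)*(p^2 + 3*p - 4) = p*(p + 1)*(p + 4)*(p - 1)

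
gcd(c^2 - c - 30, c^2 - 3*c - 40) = c + 5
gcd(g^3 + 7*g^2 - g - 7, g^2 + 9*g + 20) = 1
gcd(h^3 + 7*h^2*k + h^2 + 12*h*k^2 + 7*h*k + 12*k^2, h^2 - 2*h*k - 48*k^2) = 1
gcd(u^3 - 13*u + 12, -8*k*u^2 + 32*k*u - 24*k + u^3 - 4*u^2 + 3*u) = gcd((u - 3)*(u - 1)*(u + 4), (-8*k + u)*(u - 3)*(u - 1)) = u^2 - 4*u + 3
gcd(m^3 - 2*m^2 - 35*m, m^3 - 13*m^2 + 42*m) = m^2 - 7*m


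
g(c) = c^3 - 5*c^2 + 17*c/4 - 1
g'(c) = 3*c^2 - 10*c + 17/4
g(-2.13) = -42.40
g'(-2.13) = 39.16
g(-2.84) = -76.30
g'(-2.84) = 56.85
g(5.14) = 24.54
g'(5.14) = 32.11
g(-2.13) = -42.40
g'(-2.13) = 39.16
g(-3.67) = -133.37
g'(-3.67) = 81.36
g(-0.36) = -3.22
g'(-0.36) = 8.24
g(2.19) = -5.17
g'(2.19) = -3.26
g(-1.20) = -15.03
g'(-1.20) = 20.57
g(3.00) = -6.25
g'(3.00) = 1.25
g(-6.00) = -422.50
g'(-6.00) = 172.25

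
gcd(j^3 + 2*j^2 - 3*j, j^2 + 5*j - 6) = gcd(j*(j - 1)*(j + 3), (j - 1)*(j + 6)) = j - 1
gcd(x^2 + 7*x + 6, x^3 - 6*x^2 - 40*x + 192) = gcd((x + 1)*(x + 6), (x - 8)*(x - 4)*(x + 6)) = x + 6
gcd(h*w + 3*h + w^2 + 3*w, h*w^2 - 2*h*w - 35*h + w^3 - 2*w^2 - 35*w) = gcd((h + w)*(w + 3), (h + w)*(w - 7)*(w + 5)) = h + w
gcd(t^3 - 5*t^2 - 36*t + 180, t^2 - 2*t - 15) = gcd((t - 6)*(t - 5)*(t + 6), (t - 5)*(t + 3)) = t - 5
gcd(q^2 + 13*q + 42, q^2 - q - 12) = 1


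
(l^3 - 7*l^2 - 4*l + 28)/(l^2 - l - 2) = (l^2 - 5*l - 14)/(l + 1)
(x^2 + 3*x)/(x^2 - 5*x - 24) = x/(x - 8)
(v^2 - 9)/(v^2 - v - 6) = (v + 3)/(v + 2)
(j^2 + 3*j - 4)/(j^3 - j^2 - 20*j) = (j - 1)/(j*(j - 5))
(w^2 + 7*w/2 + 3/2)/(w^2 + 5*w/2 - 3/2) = (2*w + 1)/(2*w - 1)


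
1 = 1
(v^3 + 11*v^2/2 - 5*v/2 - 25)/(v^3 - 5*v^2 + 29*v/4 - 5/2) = 2*(2*v^2 + 15*v + 25)/(4*v^2 - 12*v + 5)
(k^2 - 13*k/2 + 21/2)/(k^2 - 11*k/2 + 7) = (k - 3)/(k - 2)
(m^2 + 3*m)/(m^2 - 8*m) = (m + 3)/(m - 8)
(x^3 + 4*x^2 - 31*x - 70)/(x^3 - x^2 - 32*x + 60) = (x^2 + 9*x + 14)/(x^2 + 4*x - 12)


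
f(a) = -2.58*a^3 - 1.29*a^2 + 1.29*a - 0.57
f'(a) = -7.74*a^2 - 2.58*a + 1.29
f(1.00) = -3.15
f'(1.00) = -9.03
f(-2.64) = 34.50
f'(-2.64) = -45.84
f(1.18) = -5.08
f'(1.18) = -12.53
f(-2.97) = 51.81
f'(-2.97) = -59.32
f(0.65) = -0.99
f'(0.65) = -3.66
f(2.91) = -71.32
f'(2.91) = -71.76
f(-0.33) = -1.04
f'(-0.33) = 1.30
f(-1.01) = -0.53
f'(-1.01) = -4.00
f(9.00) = -1974.27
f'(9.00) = -648.87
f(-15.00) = 8397.33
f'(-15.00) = -1701.51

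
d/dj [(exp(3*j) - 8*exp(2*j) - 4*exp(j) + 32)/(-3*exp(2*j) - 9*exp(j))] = (-exp(4*j) - 6*exp(3*j) + 20*exp(2*j) + 64*exp(j) + 96)*exp(-j)/(3*(exp(2*j) + 6*exp(j) + 9))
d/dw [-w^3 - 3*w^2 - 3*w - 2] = -3*w^2 - 6*w - 3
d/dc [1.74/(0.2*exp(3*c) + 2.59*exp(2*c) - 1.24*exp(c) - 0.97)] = (-1.044*exp(2*c) - 9.0132*exp(c) + 2.1576)*exp(c)/(0.2*exp(3*c) + 2.59*exp(2*c) - 1.24*exp(c) - 0.97)^2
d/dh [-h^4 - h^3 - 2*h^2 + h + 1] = -4*h^3 - 3*h^2 - 4*h + 1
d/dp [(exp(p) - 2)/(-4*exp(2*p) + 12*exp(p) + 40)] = ((exp(p) - 2)*(2*exp(p) - 3) - exp(2*p) + 3*exp(p) + 10)*exp(p)/(4*(-exp(2*p) + 3*exp(p) + 10)^2)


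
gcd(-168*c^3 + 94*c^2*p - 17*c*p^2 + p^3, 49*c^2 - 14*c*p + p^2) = -7*c + p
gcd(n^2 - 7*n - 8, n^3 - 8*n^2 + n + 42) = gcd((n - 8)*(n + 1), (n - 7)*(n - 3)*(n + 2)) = 1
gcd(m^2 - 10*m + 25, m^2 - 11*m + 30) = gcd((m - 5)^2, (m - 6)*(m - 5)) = m - 5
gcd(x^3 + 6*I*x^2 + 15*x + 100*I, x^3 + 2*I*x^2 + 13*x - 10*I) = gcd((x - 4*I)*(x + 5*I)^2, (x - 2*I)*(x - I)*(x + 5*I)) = x + 5*I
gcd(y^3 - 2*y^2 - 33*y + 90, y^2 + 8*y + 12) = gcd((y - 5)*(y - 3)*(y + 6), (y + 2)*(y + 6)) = y + 6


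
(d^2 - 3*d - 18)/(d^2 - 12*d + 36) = (d + 3)/(d - 6)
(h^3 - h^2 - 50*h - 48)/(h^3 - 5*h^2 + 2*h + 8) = (h^2 - 2*h - 48)/(h^2 - 6*h + 8)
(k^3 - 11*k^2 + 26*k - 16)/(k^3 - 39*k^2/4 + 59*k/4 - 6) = 4*(k - 2)/(4*k - 3)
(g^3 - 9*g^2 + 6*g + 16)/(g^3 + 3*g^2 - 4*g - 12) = (g^2 - 7*g - 8)/(g^2 + 5*g + 6)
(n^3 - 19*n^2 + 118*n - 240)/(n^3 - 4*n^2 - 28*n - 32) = (n^2 - 11*n + 30)/(n^2 + 4*n + 4)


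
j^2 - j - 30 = (j - 6)*(j + 5)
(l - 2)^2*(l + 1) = l^3 - 3*l^2 + 4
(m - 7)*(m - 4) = m^2 - 11*m + 28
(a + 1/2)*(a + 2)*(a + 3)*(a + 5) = a^4 + 21*a^3/2 + 36*a^2 + 91*a/2 + 15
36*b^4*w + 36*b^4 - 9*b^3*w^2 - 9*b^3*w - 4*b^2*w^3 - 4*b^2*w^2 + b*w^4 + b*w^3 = (-4*b + w)*(-3*b + w)*(3*b + w)*(b*w + b)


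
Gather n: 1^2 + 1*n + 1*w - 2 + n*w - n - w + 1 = n*w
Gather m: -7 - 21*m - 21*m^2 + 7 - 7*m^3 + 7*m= -7*m^3 - 21*m^2 - 14*m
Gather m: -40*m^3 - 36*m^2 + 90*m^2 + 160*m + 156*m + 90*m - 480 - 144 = -40*m^3 + 54*m^2 + 406*m - 624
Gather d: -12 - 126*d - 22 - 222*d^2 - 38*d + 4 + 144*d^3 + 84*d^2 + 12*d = 144*d^3 - 138*d^2 - 152*d - 30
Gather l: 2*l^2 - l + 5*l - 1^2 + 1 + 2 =2*l^2 + 4*l + 2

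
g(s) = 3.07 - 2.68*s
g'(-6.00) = -2.68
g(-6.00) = 19.15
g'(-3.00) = -2.68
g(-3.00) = 11.11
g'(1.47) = -2.68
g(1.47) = -0.87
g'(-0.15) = -2.68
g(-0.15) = 3.47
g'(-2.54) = -2.68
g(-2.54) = 9.88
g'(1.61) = -2.68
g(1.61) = -1.24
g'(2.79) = -2.68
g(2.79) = -4.41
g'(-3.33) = -2.68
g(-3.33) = 11.99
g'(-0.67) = -2.68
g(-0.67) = 4.87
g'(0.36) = -2.68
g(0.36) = 2.11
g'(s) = -2.68000000000000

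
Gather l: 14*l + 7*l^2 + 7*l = 7*l^2 + 21*l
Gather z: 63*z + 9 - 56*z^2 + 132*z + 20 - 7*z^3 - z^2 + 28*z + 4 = -7*z^3 - 57*z^2 + 223*z + 33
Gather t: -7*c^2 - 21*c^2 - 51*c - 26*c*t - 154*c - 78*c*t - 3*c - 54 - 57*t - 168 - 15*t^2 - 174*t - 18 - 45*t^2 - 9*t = -28*c^2 - 208*c - 60*t^2 + t*(-104*c - 240) - 240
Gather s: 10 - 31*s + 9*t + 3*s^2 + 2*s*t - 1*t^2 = 3*s^2 + s*(2*t - 31) - t^2 + 9*t + 10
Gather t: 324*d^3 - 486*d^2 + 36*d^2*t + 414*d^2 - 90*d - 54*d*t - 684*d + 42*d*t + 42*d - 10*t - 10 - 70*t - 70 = 324*d^3 - 72*d^2 - 732*d + t*(36*d^2 - 12*d - 80) - 80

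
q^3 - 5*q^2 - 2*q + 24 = (q - 4)*(q - 3)*(q + 2)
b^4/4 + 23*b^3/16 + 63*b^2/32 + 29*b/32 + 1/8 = (b/4 + 1)*(b + 1/4)*(b + 1/2)*(b + 1)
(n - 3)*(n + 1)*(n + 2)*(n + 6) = n^4 + 6*n^3 - 7*n^2 - 48*n - 36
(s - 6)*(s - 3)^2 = s^3 - 12*s^2 + 45*s - 54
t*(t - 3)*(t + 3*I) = t^3 - 3*t^2 + 3*I*t^2 - 9*I*t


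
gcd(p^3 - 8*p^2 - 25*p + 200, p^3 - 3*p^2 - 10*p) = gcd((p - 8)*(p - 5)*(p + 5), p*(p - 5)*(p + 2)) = p - 5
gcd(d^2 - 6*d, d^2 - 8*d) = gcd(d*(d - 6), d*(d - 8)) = d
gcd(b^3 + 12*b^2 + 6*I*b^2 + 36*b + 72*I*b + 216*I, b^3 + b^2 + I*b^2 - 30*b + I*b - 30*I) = b + 6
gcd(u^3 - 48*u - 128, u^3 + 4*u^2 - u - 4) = u + 4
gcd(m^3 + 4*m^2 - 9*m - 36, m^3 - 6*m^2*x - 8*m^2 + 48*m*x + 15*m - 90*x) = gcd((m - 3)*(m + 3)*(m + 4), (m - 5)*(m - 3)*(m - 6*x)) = m - 3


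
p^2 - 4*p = p*(p - 4)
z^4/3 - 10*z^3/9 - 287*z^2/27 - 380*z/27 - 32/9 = (z/3 + 1)*(z - 8)*(z + 1/3)*(z + 4/3)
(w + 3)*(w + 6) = w^2 + 9*w + 18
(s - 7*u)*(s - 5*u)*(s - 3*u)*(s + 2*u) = s^4 - 13*s^3*u + 41*s^2*u^2 + 37*s*u^3 - 210*u^4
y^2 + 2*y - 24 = (y - 4)*(y + 6)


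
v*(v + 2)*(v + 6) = v^3 + 8*v^2 + 12*v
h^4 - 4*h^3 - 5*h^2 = h^2*(h - 5)*(h + 1)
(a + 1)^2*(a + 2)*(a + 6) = a^4 + 10*a^3 + 29*a^2 + 32*a + 12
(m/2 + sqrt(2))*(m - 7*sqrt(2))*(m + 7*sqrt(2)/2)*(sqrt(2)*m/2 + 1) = sqrt(2)*m^4/4 - m^3/4 - 33*sqrt(2)*m^2/2 - 161*m/2 - 49*sqrt(2)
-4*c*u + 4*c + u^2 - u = (-4*c + u)*(u - 1)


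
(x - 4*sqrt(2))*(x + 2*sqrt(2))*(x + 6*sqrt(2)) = x^3 + 4*sqrt(2)*x^2 - 40*x - 96*sqrt(2)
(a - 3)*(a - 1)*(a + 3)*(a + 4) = a^4 + 3*a^3 - 13*a^2 - 27*a + 36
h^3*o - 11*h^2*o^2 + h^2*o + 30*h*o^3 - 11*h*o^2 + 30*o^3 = (h - 6*o)*(h - 5*o)*(h*o + o)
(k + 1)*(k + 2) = k^2 + 3*k + 2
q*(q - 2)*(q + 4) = q^3 + 2*q^2 - 8*q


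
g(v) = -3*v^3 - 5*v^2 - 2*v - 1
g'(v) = -9*v^2 - 10*v - 2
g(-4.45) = 173.25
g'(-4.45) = -135.72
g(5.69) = -726.92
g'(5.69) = -350.28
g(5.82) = -773.41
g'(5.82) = -365.05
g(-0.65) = -0.99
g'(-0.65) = 0.70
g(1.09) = -13.01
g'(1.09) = -23.59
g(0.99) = -10.79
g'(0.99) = -20.72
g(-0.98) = -1.02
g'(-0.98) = -0.84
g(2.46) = -80.84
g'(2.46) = -81.06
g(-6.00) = 479.00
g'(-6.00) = -266.00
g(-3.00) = 41.00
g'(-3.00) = -53.00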